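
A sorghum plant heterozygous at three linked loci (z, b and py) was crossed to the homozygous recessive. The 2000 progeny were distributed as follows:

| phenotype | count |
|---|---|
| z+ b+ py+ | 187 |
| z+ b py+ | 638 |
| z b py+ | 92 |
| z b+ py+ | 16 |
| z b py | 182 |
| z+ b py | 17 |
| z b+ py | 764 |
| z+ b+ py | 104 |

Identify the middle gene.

The two most frequent reciprocal classes, z+ b py+ and z b+ py, are the parental types, so the F1 was z+ b py+ / z b+ py.
The two rarest classes, z+ b py and z b+ py+, are the double crossovers. Comparing them with the parentals, only the py allele has switched, so py is the middle locus and the order is z – py – b.

py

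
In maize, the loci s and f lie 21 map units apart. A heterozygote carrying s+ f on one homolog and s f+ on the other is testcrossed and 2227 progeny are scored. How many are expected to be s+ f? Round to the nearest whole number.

A map distance of 21 map units corresponds to a recombination frequency of 0.210.
The F1 is s+ f / s f+, so s+ f is a parental gamete class with expected frequency (1 − r)/2 = 0.790/2 = 0.3950.
Expected number = 0.3950 × 2227 = 879.67 ≈ 880.

880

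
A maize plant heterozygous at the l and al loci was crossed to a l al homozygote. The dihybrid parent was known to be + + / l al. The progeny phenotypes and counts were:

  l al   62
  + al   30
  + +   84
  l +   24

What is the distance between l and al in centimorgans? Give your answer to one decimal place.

The recombinant classes are + al and l +: 30 + 24 = 54.
Recombination frequency = 54/200 = 0.2700 ≈ 27.0%, i.e. 27.0 centimorgans.

27.0 centimorgans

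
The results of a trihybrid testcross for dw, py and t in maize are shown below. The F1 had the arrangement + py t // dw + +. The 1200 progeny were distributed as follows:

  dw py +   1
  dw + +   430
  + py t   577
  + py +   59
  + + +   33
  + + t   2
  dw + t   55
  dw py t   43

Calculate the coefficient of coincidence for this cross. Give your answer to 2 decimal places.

The two rarest classes, + + t and dw py +, are the double crossovers. Comparing them with the parentals, only the py allele has switched, so py is the middle locus and the order is dw – py – t.
dw–py: (76 + 3)/1200 = 0.0658; py–t: (114 + 3)/1200 = 0.0975.
Expected DCO frequency = 0.0658 × 0.0975 ≈ 0.00642; observed = 3/1200 ≈ 0.00250.
Coefficient of coincidence = 0.00250/0.00642 ≈ 0.39.

0.39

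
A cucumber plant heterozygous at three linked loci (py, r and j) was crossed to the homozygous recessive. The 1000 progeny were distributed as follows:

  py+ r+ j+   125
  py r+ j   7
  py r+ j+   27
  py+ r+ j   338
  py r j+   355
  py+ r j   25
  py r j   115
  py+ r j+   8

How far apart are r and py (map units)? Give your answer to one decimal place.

The two most frequent reciprocal classes, py r j+ and py+ r+ j, are the parental types, so the F1 was py r j+ / py+ r+ j.
The two rarest classes, py+ r j+ and py r+ j, are the double crossovers. Comparing them with the parentals, only the py allele has switched, so py is the middle locus and the order is r – py – j.
Crossovers in the r–py interval produce the single-crossover classes py r+ j+ and py+ r j (27 + 25 = 52) plus the double crossovers (15).
RF(r–py) = (52 + 15) / 1000 = 67/1000 = 0.0670 → 6.7 map units.

6.7 map units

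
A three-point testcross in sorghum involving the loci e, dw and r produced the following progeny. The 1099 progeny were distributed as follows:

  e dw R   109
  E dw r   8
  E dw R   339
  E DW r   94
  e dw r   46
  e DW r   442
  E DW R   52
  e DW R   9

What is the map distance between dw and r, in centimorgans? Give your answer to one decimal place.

The two most frequent reciprocal classes, E dw R and e DW r, are the parental types, so the F1 was E dw R / e DW r.
The two rarest classes, E dw r and e DW R, are the double crossovers. Comparing them with the parentals, only the r allele has switched, so r is the middle locus and the order is dw – r – e.
Crossovers in the dw–r interval produce the single-crossover classes E DW R and e dw r (52 + 46 = 98) plus the double crossovers (17).
RF(dw–r) = (98 + 17) / 1099 = 115/1099 = 0.1046 → 10.5 centimorgans.

10.5 centimorgans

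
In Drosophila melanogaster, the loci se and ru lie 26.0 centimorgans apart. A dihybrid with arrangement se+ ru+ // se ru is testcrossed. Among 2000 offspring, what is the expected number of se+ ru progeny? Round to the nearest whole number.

260

A map distance of 26.0 centimorgans corresponds to a recombination frequency of 0.260.
The F1 is se+ ru+ / se ru, so se+ ru is a recombinant gamete class with expected frequency r/2 = 0.260/2 = 0.1300.
Expected number = 0.1300 × 2000 = 260.00 ≈ 260.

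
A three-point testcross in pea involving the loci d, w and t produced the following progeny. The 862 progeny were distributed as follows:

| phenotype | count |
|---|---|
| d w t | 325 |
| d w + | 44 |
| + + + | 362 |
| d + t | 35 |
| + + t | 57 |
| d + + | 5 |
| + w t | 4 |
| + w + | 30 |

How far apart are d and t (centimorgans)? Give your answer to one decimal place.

The two most frequent reciprocal classes, + + + and d w t, are the parental types, so the F1 was + + + / d w t.
The two rarest classes, d + + and + w t, are the double crossovers. Comparing them with the parentals, only the d allele has switched, so d is the middle locus and the order is w – d – t.
Crossovers in the d–t interval produce the single-crossover classes + + t and d w + (57 + 44 = 101) plus the double crossovers (9).
RF(d–t) = (101 + 9) / 862 = 110/862 = 0.1276 → 12.8 centimorgans.

12.8 centimorgans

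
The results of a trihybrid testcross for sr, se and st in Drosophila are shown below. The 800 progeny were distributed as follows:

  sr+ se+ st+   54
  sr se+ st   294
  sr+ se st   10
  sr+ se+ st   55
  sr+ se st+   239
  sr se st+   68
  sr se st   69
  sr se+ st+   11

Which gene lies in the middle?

The two most frequent reciprocal classes, sr+ se st+ and sr se+ st, are the parental types, so the F1 was sr+ se st+ / sr se+ st.
The two rarest classes, sr+ se st and sr se+ st+, are the double crossovers. Comparing them with the parentals, only the st allele has switched, so st is the middle locus and the order is se – st – sr.

st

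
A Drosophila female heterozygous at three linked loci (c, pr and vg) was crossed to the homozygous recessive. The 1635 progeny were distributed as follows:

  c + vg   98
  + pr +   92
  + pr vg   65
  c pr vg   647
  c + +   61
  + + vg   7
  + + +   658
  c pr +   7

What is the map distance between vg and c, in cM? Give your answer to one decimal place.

The two most frequent reciprocal classes, c pr vg and + + +, are the parental types, so the F1 was c pr vg / + + +.
The two rarest classes, c pr + and + + vg, are the double crossovers. Comparing them with the parentals, only the vg allele has switched, so vg is the middle locus and the order is c – vg – pr.
Crossovers in the c–vg interval produce the single-crossover classes + pr vg and c + + (65 + 61 = 126) plus the double crossovers (14).
RF(c–vg) = (126 + 14) / 1635 = 140/1635 = 0.0856 → 8.6 cM.

8.6 cM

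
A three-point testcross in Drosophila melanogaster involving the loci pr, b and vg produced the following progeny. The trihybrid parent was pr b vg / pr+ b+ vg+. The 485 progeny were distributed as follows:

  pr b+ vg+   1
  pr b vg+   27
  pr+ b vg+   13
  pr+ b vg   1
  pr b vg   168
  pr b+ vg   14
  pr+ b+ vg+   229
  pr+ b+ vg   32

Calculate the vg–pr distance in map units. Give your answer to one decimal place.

The two rarest classes, pr+ b vg and pr b+ vg+, are the double crossovers. Comparing them with the parentals, only the pr allele has switched, so pr is the middle locus and the order is vg – pr – b.
Crossovers in the vg–pr interval produce the single-crossover classes pr b vg+ and pr+ b+ vg (27 + 32 = 59) plus the double crossovers (2).
RF(vg–pr) = (59 + 2) / 485 = 61/485 = 0.1258 → 12.6 map units.

12.6 map units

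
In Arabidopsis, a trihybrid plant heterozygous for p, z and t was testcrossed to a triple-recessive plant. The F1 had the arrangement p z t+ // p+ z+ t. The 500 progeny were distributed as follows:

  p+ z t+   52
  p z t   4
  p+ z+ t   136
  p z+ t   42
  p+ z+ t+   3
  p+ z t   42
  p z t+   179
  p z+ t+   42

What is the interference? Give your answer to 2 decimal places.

The two rarest classes, p z t and p+ z+ t+, are the double crossovers. Comparing them with the parentals, only the t allele has switched, so t is the middle locus and the order is z – t – p.
z–t: (84 + 7)/500 = 0.1820; t–p: (94 + 7)/500 = 0.2020.
Expected DCO frequency = 0.1820 × 0.2020 ≈ 0.03676; observed = 7/500 ≈ 0.01400.
Coefficient of coincidence = 0.01400/0.03676 ≈ 0.38; interference = 1 − 0.38 = 0.62.

0.62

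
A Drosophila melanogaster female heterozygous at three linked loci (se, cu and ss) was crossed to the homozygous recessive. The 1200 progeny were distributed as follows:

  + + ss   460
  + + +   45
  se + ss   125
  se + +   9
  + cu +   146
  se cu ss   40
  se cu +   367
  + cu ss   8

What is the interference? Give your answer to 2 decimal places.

The two most frequent reciprocal classes, se cu + and + + ss, are the parental types, so the F1 was se cu + / + + ss.
The two rarest classes, se + + and + cu ss, are the double crossovers. Comparing them with the parentals, only the cu allele has switched, so cu is the middle locus and the order is ss – cu – se.
ss–cu: (85 + 17)/1200 = 0.0850; cu–se: (271 + 17)/1200 = 0.2400.
Expected DCO frequency = 0.0850 × 0.2400 ≈ 0.02040; observed = 17/1200 ≈ 0.01417.
Coefficient of coincidence = 0.01417/0.02040 ≈ 0.69; interference = 1 − 0.69 = 0.31.

0.31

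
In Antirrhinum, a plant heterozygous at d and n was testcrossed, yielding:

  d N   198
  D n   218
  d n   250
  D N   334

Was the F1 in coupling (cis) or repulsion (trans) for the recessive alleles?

The two most frequent classes are D N (334) and d n (250); these are the parental (non-recombinant) types.
So the F1 carried D N on one chromosome and d n on the other — the recessive alleles are on the same chromosome (cis / coupling).

cis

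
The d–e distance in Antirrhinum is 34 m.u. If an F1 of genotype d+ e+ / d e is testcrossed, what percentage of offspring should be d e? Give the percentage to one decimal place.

33.0%

A map distance of 34 m.u. corresponds to a recombination frequency of 0.340.
The F1 is d+ e+ / d e, so d e is a parental gamete class with expected frequency (1 − r)/2 = 0.660/2 = 0.3300.
That is 0.3300 = 33.0% of the progeny.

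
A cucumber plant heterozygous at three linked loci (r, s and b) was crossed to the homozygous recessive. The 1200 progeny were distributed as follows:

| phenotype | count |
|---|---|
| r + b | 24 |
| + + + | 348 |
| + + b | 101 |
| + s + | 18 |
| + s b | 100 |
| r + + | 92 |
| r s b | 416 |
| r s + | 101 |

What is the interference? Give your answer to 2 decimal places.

The two most frequent reciprocal classes, + + + and r s b, are the parental types, so the F1 was + + + / r s b.
The two rarest classes, + s + and r + b, are the double crossovers. Comparing them with the parentals, only the s allele has switched, so s is the middle locus and the order is b – s – r.
b–s: (202 + 42)/1200 = 0.2033; s–r: (192 + 42)/1200 = 0.1950.
Expected DCO frequency = 0.2033 × 0.1950 ≈ 0.03964; observed = 42/1200 ≈ 0.03500.
Coefficient of coincidence = 0.03500/0.03964 ≈ 0.88; interference = 1 − 0.88 = 0.12.

0.12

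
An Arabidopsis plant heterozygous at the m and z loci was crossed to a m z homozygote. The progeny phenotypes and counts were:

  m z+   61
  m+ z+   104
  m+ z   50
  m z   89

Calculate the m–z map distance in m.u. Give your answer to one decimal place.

36.5 m.u.

The two most frequent classes, m+ z+ (104) and m z (89), are the parental types, so the F1 was m+ z+ / m z.
The recombinant classes are m+ z and m z+: 50 + 61 = 111.
Recombination frequency = 111/304 = 0.3651 ≈ 36.5%, i.e. 36.5 m.u.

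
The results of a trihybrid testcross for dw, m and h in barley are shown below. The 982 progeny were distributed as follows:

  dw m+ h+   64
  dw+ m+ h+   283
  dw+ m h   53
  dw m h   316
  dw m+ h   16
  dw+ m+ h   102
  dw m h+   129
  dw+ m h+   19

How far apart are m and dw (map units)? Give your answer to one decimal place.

The two most frequent reciprocal classes, dw m h and dw+ m+ h+, are the parental types, so the F1 was dw m h / dw+ m+ h+.
The two rarest classes, dw m+ h and dw+ m h+, are the double crossovers. Comparing them with the parentals, only the m allele has switched, so m is the middle locus and the order is dw – m – h.
Crossovers in the dw–m interval produce the single-crossover classes dw+ m h and dw m+ h+ (53 + 64 = 117) plus the double crossovers (35).
RF(dw–m) = (117 + 35) / 982 = 152/982 = 0.1548 → 15.5 map units.

15.5 map units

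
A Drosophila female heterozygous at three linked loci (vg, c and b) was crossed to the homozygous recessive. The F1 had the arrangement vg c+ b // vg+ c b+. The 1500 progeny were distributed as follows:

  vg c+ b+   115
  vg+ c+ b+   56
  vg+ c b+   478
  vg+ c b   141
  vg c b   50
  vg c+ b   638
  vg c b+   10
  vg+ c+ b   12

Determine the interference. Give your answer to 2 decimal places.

The two rarest classes, vg+ c+ b and vg c b+, are the double crossovers. Comparing them with the parentals, only the vg allele has switched, so vg is the middle locus and the order is b – vg – c.
b–vg: (256 + 22)/1500 = 0.1853; vg–c: (106 + 22)/1500 = 0.0853.
Expected DCO frequency = 0.1853 × 0.0853 ≈ 0.01581; observed = 22/1500 ≈ 0.01467.
Coefficient of coincidence = 0.01467/0.01581 ≈ 0.93; interference = 1 − 0.93 = 0.07.

0.07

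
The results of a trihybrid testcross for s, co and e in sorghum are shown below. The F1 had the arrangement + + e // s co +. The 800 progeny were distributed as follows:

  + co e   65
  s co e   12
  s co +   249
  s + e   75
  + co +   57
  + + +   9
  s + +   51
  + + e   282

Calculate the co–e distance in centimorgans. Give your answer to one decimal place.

17.1 centimorgans

The two rarest classes, + + + and s co e, are the double crossovers. Comparing them with the parentals, only the e allele has switched, so e is the middle locus and the order is s – e – co.
Crossovers in the e–co interval produce the single-crossover classes + co e and s + + (65 + 51 = 116) plus the double crossovers (21).
RF(e–co) = (116 + 21) / 800 = 137/800 = 0.1713 → 17.1 centimorgans.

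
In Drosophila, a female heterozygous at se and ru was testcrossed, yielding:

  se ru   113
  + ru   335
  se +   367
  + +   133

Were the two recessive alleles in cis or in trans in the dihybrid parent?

trans

The two most frequent classes are + ru (335) and se + (367); these are the parental (non-recombinant) types.
So the F1 carried + ru on one chromosome and se + on the other — the recessive alleles are on opposite chromosomes (trans / repulsion).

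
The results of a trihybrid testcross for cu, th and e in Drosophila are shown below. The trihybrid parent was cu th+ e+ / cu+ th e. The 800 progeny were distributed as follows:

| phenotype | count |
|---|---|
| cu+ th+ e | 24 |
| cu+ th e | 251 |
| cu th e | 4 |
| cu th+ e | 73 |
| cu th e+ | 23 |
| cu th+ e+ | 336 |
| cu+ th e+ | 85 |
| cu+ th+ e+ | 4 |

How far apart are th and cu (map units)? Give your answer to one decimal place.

6.9 map units

The two rarest classes, cu+ th+ e+ and cu th e, are the double crossovers. Comparing them with the parentals, only the cu allele has switched, so cu is the middle locus and the order is e – cu – th.
Crossovers in the cu–th interval produce the single-crossover classes cu th e+ and cu+ th+ e (23 + 24 = 47) plus the double crossovers (8).
RF(cu–th) = (47 + 8) / 800 = 55/800 = 0.0688 → 6.9 map units.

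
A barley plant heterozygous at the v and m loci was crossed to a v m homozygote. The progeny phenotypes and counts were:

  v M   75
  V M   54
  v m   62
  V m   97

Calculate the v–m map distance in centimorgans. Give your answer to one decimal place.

40.3 centimorgans

The two most frequent classes, V m (97) and v M (75), are the parental types, so the F1 was V m / v M.
The recombinant classes are V M and v m: 54 + 62 = 116.
Recombination frequency = 116/288 = 0.4028 ≈ 40.3%, i.e. 40.3 centimorgans.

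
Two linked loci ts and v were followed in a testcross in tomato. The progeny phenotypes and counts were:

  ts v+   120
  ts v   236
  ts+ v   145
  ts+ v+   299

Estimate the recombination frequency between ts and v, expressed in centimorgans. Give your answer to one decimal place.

The two most frequent classes, ts+ v+ (299) and ts v (236), are the parental types, so the F1 was ts+ v+ / ts v.
The recombinant classes are ts+ v and ts v+: 145 + 120 = 265.
Recombination frequency = 265/800 = 0.3312 ≈ 33.1%, i.e. 33.1 centimorgans.

33.1 centimorgans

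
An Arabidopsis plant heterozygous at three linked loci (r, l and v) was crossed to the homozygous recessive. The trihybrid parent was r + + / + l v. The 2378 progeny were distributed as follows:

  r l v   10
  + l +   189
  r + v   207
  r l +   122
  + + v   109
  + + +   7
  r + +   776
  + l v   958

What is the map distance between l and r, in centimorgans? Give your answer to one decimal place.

10.4 centimorgans

The two rarest classes, + + + and r l v, are the double crossovers. Comparing them with the parentals, only the r allele has switched, so r is the middle locus and the order is v – r – l.
Crossovers in the r–l interval produce the single-crossover classes r l + and + + v (122 + 109 = 231) plus the double crossovers (17).
RF(r–l) = (231 + 17) / 2378 = 248/2378 = 0.1043 → 10.4 centimorgans.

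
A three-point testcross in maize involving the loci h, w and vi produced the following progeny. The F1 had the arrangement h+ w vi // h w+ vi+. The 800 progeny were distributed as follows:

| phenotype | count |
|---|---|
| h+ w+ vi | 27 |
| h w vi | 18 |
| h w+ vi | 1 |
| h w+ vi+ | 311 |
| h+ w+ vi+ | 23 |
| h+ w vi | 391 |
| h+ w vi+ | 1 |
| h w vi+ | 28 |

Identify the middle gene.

vi

The two rarest classes, h+ w vi+ and h w+ vi, are the double crossovers. Comparing them with the parentals, only the vi allele has switched, so vi is the middle locus and the order is h – vi – w.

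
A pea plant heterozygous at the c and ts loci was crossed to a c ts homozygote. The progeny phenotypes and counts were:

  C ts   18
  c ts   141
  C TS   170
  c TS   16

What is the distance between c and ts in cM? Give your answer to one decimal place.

9.9 cM

The two most frequent classes, C TS (170) and c ts (141), are the parental types, so the F1 was C TS / c ts.
The recombinant classes are C ts and c TS: 18 + 16 = 34.
Recombination frequency = 34/345 = 0.0986 ≈ 9.9%, i.e. 9.9 cM.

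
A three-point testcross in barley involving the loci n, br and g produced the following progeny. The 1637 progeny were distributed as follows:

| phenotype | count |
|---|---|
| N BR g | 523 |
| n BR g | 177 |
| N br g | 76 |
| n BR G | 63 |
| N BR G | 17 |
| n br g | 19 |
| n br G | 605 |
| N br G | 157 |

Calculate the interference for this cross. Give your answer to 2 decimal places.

0.09

The two most frequent reciprocal classes, n br G and N BR g, are the parental types, so the F1 was n br G / N BR g.
The two rarest classes, n br g and N BR G, are the double crossovers. Comparing them with the parentals, only the g allele has switched, so g is the middle locus and the order is br – g – n.
br–g: (139 + 36)/1637 = 0.1069; g–n: (334 + 36)/1637 = 0.2260.
Expected DCO frequency = 0.1069 × 0.2260 ≈ 0.02416; observed = 36/1637 ≈ 0.02199.
Coefficient of coincidence = 0.02199/0.02416 ≈ 0.91; interference = 1 − 0.91 = 0.09.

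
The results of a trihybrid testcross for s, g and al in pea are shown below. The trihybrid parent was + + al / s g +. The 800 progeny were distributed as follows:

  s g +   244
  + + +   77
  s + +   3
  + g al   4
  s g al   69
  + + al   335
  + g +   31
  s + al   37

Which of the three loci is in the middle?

g

The two rarest classes, + g al and s + +, are the double crossovers. Comparing them with the parentals, only the g allele has switched, so g is the middle locus and the order is s – g – al.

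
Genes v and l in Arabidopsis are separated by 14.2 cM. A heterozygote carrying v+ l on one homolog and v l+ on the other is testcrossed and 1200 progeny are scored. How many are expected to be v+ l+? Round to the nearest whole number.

A map distance of 14.2 cM corresponds to a recombination frequency of 0.142.
The F1 is v+ l / v l+, so v+ l+ is a recombinant gamete class with expected frequency r/2 = 0.142/2 = 0.0710.
Expected number = 0.0710 × 1200 = 85.20 ≈ 85.

85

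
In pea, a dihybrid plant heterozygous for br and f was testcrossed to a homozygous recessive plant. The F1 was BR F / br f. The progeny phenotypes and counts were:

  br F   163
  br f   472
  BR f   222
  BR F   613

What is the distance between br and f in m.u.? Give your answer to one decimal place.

26.2 m.u.

The recombinant classes are BR f and br F: 222 + 163 = 385.
Recombination frequency = 385/1470 = 0.2619 ≈ 26.2%, i.e. 26.2 m.u.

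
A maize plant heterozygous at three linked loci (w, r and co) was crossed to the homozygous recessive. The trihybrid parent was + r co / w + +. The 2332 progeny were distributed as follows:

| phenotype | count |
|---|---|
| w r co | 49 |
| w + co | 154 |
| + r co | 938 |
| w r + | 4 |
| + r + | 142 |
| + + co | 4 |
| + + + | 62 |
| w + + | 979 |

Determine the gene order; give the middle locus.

r

The two rarest classes, + + co and w r +, are the double crossovers. Comparing them with the parentals, only the r allele has switched, so r is the middle locus and the order is w – r – co.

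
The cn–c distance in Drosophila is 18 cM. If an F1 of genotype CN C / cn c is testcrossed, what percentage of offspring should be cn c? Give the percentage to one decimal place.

41.0%

A map distance of 18 cM corresponds to a recombination frequency of 0.180.
The F1 is CN C / cn c, so cn c is a parental gamete class with expected frequency (1 − r)/2 = 0.820/2 = 0.4100.
That is 0.4100 = 41.0% of the progeny.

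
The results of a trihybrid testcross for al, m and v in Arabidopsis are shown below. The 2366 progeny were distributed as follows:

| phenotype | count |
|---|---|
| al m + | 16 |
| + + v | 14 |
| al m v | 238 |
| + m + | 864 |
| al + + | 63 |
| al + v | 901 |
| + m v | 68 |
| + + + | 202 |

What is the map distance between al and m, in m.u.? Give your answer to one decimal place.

19.9 m.u.

The two most frequent reciprocal classes, + m + and al + v, are the parental types, so the F1 was + m + / al + v.
The two rarest classes, al m + and + + v, are the double crossovers. Comparing them with the parentals, only the al allele has switched, so al is the middle locus and the order is m – al – v.
Crossovers in the m–al interval produce the single-crossover classes + + + and al m v (202 + 238 = 440) plus the double crossovers (30).
RF(m–al) = (440 + 30) / 2366 = 470/2366 = 0.1986 → 19.9 m.u.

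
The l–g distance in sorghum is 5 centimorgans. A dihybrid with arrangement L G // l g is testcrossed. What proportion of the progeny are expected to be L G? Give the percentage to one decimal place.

47.5%

A map distance of 5 centimorgans corresponds to a recombination frequency of 0.050.
The F1 is L G / l g, so L G is a parental gamete class with expected frequency (1 − r)/2 = 0.950/2 = 0.4750.
That is 0.4750 = 47.5% of the progeny.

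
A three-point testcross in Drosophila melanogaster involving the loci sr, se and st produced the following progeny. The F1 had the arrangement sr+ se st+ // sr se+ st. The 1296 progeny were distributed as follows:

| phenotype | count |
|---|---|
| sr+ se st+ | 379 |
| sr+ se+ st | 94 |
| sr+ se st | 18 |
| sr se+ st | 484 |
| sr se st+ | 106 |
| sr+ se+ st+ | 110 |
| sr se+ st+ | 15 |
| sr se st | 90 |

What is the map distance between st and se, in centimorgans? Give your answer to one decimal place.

18.0 centimorgans

The two rarest classes, sr+ se st and sr se+ st+, are the double crossovers. Comparing them with the parentals, only the st allele has switched, so st is the middle locus and the order is se – st – sr.
Crossovers in the se–st interval produce the single-crossover classes sr+ se+ st+ and sr se st (110 + 90 = 200) plus the double crossovers (33).
RF(se–st) = (200 + 33) / 1296 = 233/1296 = 0.1798 → 18.0 centimorgans.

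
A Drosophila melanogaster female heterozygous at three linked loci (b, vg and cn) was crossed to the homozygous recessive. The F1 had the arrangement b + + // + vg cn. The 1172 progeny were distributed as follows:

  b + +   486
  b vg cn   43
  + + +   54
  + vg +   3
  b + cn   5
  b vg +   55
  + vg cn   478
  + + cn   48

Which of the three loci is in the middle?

The two rarest classes, b + cn and + vg +, are the double crossovers. Comparing them with the parentals, only the cn allele has switched, so cn is the middle locus and the order is b – cn – vg.

cn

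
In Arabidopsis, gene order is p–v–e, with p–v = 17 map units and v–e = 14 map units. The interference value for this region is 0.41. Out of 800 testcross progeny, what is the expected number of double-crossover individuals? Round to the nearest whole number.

11

Map distances give recombination frequencies of 0.170 and 0.140 for the two intervals.
With interference 0.41 (so coincidence = 0.59), expected double-crossover frequency = 0.170 × 0.140 × 0.59 = 0.01404.
Expected number = 0.01404 × 800 = 11.23 ≈ 11.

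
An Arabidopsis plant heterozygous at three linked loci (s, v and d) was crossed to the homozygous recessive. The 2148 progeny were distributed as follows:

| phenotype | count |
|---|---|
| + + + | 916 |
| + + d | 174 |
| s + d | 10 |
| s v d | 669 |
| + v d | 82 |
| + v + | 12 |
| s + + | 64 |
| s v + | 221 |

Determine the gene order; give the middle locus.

The two most frequent reciprocal classes, + + + and s v d, are the parental types, so the F1 was + + + / s v d.
The two rarest classes, + v + and s + d, are the double crossovers. Comparing them with the parentals, only the v allele has switched, so v is the middle locus and the order is s – v – d.

v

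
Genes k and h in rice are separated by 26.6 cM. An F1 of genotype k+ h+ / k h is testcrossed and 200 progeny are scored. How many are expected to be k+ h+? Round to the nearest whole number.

73

A map distance of 26.6 cM corresponds to a recombination frequency of 0.266.
The F1 is k+ h+ / k h, so k+ h+ is a parental gamete class with expected frequency (1 − r)/2 = 0.734/2 = 0.3670.
Expected number = 0.3670 × 200 = 73.40 ≈ 73.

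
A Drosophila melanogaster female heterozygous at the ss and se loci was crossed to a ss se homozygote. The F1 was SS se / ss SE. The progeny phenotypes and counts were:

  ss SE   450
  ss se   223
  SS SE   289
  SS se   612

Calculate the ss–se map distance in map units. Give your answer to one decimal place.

32.5 map units

The recombinant classes are SS SE and ss se: 289 + 223 = 512.
Recombination frequency = 512/1574 = 0.3253 ≈ 32.5%, i.e. 32.5 map units.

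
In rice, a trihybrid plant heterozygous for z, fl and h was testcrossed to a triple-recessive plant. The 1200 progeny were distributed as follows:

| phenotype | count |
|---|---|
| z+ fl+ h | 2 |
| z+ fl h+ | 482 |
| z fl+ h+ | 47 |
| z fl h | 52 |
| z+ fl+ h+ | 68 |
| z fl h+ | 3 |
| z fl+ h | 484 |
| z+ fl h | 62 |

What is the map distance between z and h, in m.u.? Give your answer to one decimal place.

9.5 m.u.

The two most frequent reciprocal classes, z fl+ h and z+ fl h+, are the parental types, so the F1 was z fl+ h / z+ fl h+.
The two rarest classes, z+ fl+ h and z fl h+, are the double crossovers. Comparing them with the parentals, only the z allele has switched, so z is the middle locus and the order is h – z – fl.
Crossovers in the h–z interval produce the single-crossover classes z fl+ h+ and z+ fl h (47 + 62 = 109) plus the double crossovers (5).
RF(h–z) = (109 + 5) / 1200 = 114/1200 = 0.0950 → 9.5 m.u.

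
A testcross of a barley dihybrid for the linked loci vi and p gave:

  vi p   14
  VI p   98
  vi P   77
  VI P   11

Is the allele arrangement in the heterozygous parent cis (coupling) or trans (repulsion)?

trans

The two most frequent classes are VI p (98) and vi P (77); these are the parental (non-recombinant) types.
So the F1 carried VI p on one chromosome and vi P on the other — the recessive alleles are on opposite chromosomes (trans / repulsion).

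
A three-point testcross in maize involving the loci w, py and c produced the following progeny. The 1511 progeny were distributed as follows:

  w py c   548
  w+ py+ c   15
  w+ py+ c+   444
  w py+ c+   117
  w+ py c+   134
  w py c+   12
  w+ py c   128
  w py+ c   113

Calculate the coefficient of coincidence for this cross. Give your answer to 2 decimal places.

0.55

The two most frequent reciprocal classes, w+ py+ c+ and w py c, are the parental types, so the F1 was w+ py+ c+ / w py c.
The two rarest classes, w+ py+ c and w py c+, are the double crossovers. Comparing them with the parentals, only the c allele has switched, so c is the middle locus and the order is w – c – py.
w–c: (245 + 27)/1511 = 0.1800; c–py: (247 + 27)/1511 = 0.1813.
Expected DCO frequency = 0.1800 × 0.1813 ≈ 0.03263; observed = 27/1511 ≈ 0.01787.
Coefficient of coincidence = 0.01787/0.03263 ≈ 0.55.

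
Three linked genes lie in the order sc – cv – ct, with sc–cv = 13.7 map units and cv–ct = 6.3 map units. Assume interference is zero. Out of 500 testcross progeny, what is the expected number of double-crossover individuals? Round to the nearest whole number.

4

Map distances give recombination frequencies of 0.137 and 0.063 for the two intervals.
With no interference, expected double-crossover frequency = 0.137 × 0.063 = 0.00863.
Expected number = 0.00863 × 500 = 4.32 ≈ 4.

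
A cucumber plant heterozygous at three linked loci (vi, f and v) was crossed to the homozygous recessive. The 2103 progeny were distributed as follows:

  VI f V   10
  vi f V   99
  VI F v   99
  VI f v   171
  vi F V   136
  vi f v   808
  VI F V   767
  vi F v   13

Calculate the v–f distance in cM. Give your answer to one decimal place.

10.5 cM

The two most frequent reciprocal classes, vi f v and VI F V, are the parental types, so the F1 was vi f v / VI F V.
The two rarest classes, vi F v and VI f V, are the double crossovers. Comparing them with the parentals, only the f allele has switched, so f is the middle locus and the order is v – f – vi.
Crossovers in the v–f interval produce the single-crossover classes vi f V and VI F v (99 + 99 = 198) plus the double crossovers (23).
RF(v–f) = (198 + 23) / 2103 = 221/2103 = 0.1051 → 10.5 cM.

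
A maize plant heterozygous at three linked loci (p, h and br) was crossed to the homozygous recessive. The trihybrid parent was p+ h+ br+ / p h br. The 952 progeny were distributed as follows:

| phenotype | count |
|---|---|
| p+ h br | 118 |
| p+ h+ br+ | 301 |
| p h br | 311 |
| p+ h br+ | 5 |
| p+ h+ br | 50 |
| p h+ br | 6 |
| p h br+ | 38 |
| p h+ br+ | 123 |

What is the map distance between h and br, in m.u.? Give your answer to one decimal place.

The two rarest classes, p+ h br+ and p h+ br, are the double crossovers. Comparing them with the parentals, only the h allele has switched, so h is the middle locus and the order is p – h – br.
Crossovers in the h–br interval produce the single-crossover classes p+ h+ br and p h br+ (50 + 38 = 88) plus the double crossovers (11).
RF(h–br) = (88 + 11) / 952 = 99/952 = 0.1040 → 10.4 m.u.

10.4 m.u.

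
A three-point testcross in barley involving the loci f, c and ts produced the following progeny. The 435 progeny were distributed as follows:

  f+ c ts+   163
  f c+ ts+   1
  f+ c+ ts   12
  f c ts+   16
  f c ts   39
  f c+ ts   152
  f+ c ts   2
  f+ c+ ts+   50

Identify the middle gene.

ts

The two most frequent reciprocal classes, f+ c ts+ and f c+ ts, are the parental types, so the F1 was f+ c ts+ / f c+ ts.
The two rarest classes, f+ c ts and f c+ ts+, are the double crossovers. Comparing them with the parentals, only the ts allele has switched, so ts is the middle locus and the order is c – ts – f.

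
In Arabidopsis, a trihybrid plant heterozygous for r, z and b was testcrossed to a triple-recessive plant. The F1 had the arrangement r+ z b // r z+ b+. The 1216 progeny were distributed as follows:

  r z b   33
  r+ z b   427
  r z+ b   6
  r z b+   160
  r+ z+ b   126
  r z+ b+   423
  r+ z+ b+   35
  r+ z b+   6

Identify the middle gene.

The two rarest classes, r+ z b+ and r z+ b, are the double crossovers. Comparing them with the parentals, only the b allele has switched, so b is the middle locus and the order is z – b – r.

b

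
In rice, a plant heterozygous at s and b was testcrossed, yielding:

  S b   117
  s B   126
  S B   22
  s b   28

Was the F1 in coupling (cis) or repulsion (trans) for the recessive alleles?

trans

The two most frequent classes are S b (117) and s B (126); these are the parental (non-recombinant) types.
So the F1 carried S b on one chromosome and s B on the other — the recessive alleles are on opposite chromosomes (trans / repulsion).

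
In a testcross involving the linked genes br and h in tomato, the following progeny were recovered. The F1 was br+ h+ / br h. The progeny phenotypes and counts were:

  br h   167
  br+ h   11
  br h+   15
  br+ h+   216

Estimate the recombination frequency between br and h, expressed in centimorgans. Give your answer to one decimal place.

The recombinant classes are br+ h and br h+: 11 + 15 = 26.
Recombination frequency = 26/409 = 0.0636 ≈ 6.4%, i.e. 6.4 centimorgans.

6.4 centimorgans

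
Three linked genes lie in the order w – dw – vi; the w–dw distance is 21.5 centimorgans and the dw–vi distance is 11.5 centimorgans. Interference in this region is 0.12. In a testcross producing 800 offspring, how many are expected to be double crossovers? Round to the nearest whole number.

17

Map distances give recombination frequencies of 0.215 and 0.115 for the two intervals.
With interference 0.12 (so coincidence = 0.88), expected double-crossover frequency = 0.215 × 0.115 × 0.88 = 0.02176.
Expected number = 0.02176 × 800 = 17.41 ≈ 17.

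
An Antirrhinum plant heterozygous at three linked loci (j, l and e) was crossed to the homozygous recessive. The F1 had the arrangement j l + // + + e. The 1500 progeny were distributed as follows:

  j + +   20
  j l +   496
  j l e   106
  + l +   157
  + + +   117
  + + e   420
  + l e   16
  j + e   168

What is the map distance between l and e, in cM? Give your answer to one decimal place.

17.3 cM

The two rarest classes, j + + and + l e, are the double crossovers. Comparing them with the parentals, only the l allele has switched, so l is the middle locus and the order is j – l – e.
Crossovers in the l–e interval produce the single-crossover classes j l e and + + + (106 + 117 = 223) plus the double crossovers (36).
RF(l–e) = (223 + 36) / 1500 = 259/1500 = 0.1727 → 17.3 cM.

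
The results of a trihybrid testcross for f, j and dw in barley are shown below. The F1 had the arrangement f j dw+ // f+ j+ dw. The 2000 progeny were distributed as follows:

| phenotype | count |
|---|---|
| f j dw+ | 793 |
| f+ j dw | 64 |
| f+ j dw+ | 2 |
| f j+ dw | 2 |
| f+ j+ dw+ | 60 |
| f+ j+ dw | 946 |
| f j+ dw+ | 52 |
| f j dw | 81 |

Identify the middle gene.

The two rarest classes, f+ j dw+ and f j+ dw, are the double crossovers. Comparing them with the parentals, only the f allele has switched, so f is the middle locus and the order is dw – f – j.

f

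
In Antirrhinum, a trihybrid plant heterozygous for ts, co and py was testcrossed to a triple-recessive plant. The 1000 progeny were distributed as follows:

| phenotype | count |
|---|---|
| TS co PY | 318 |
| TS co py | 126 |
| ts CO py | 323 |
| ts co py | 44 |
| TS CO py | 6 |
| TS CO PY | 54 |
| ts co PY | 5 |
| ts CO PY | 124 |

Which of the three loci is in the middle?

The two most frequent reciprocal classes, ts CO py and TS co PY, are the parental types, so the F1 was ts CO py / TS co PY.
The two rarest classes, TS CO py and ts co PY, are the double crossovers. Comparing them with the parentals, only the ts allele has switched, so ts is the middle locus and the order is py – ts – co.

ts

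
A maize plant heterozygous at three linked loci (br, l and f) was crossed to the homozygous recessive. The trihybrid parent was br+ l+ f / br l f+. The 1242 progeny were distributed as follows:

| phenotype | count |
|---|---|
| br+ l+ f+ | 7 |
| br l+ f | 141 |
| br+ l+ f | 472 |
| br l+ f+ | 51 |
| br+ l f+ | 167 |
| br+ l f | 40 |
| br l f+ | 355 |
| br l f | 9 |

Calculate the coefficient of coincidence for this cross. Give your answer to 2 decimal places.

0.57

The two rarest classes, br+ l+ f+ and br l f, are the double crossovers. Comparing them with the parentals, only the f allele has switched, so f is the middle locus and the order is br – f – l.
br–f: (308 + 16)/1242 = 0.2609; f–l: (91 + 16)/1242 = 0.0862.
Expected DCO frequency = 0.2609 × 0.0862 ≈ 0.02249; observed = 16/1242 ≈ 0.01288.
Coefficient of coincidence = 0.01288/0.02249 ≈ 0.57.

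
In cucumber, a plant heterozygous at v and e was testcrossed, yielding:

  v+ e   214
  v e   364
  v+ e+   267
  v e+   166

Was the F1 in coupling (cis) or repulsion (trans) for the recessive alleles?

The two most frequent classes are v+ e+ (267) and v e (364); these are the parental (non-recombinant) types.
So the F1 carried v+ e+ on one chromosome and v e on the other — the recessive alleles are on the same chromosome (cis / coupling).

cis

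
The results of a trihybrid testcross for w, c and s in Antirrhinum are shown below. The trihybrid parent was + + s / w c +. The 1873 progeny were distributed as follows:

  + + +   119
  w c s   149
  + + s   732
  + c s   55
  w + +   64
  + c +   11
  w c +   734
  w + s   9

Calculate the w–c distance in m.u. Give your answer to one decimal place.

7.4 m.u.

The two rarest classes, w + s and + c +, are the double crossovers. Comparing them with the parentals, only the w allele has switched, so w is the middle locus and the order is s – w – c.
Crossovers in the w–c interval produce the single-crossover classes + c s and w + + (55 + 64 = 119) plus the double crossovers (20).
RF(w–c) = (119 + 20) / 1873 = 139/1873 = 0.0742 → 7.4 m.u.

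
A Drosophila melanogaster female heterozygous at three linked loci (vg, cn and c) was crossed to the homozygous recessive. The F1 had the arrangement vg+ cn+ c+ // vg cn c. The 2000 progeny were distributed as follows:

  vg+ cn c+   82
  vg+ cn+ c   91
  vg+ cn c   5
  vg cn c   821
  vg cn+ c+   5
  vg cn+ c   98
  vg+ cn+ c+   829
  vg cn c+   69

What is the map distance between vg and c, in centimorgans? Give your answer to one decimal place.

8.5 centimorgans

The two rarest classes, vg cn+ c+ and vg+ cn c, are the double crossovers. Comparing them with the parentals, only the vg allele has switched, so vg is the middle locus and the order is cn – vg – c.
Crossovers in the vg–c interval produce the single-crossover classes vg+ cn+ c and vg cn c+ (91 + 69 = 160) plus the double crossovers (10).
RF(vg–c) = (160 + 10) / 2000 = 170/2000 = 0.0850 → 8.5 centimorgans.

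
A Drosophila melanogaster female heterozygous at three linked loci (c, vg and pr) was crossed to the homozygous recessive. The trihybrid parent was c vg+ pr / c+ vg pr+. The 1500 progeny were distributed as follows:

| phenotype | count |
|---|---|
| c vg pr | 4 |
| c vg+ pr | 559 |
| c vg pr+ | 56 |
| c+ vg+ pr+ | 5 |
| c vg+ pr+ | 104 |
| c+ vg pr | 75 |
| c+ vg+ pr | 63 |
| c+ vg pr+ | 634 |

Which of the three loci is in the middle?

vg

The two rarest classes, c vg pr and c+ vg+ pr+, are the double crossovers. Comparing them with the parentals, only the vg allele has switched, so vg is the middle locus and the order is c – vg – pr.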